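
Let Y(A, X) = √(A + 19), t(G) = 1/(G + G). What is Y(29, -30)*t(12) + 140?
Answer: 140 + √3/6 ≈ 140.29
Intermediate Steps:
t(G) = 1/(2*G)
Y(A, X) = √(19 + A)
Y(29, -30)*t(12) + 140 = √(19 + 29)*((½)/12) + 140 = √48*((½)*(1/12)) + 140 = (4*√3)*(1/24) + 140 = √3/6 + 140 = 140 + √3/6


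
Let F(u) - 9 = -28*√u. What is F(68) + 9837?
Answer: 9846 - 56*√17 ≈ 9615.1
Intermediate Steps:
F(u) = 9 - 28*√u
F(68) + 9837 = (9 - 56*√17) + 9837 = 9846 - 56*√17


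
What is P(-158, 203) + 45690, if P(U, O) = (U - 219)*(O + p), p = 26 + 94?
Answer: -76081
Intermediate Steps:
p = 120
P(U, O) = (-219 + U)*(120 + O) (P(U, O) = (U - 219)*(O + 120) = (-219 + U)*(120 + O))
P(-158, 203) + 45690 = (-26280 - 219*203 + 120*(-158) + 203*(-158)) + 45690 = (-26280 - 44457 - 18960 - 32074) + 45690 = -121771 + 45690 = -76081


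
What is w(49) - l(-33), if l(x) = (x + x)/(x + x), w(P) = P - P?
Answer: -1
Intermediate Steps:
w(P) = 0
l(x) = 1 (l(x) = (2*x)/((2*x)) = (2*x)*(1/(2*x)) = 1)
w(49) - l(-33) = 0 - 1*1 = 0 - 1 = -1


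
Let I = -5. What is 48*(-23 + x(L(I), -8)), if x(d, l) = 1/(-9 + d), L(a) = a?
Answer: -7752/7 ≈ -1107.4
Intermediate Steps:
48*(-23 + x(L(I), -8)) = 48*(-23 + 1/(-9 - 5)) = 48*(-23 + 1/(-14)) = 48*(-23 - 1/14) = 48*(-323/14) = -7752/7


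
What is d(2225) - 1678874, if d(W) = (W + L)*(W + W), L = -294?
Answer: 6914076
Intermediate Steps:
d(W) = 2*W*(-294 + W) (d(W) = (W - 294)*(W + W) = (-294 + W)*(2*W) = 2*W*(-294 + W))
d(2225) - 1678874 = 2*2225*(-294 + 2225) - 1678874 = 2*2225*1931 - 1678874 = 8592950 - 1678874 = 6914076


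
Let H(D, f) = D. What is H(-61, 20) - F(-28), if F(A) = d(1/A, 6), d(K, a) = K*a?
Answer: -851/14 ≈ -60.786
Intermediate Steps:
F(A) = 6/A
H(-61, 20) - F(-28) = -61 - 6/(-28) = -61 - 6*(-1)/28 = -61 - 1*(-3/14) = -61 + 3/14 = -851/14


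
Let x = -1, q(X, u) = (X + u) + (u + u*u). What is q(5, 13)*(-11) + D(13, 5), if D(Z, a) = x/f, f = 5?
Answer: -11001/5 ≈ -2200.2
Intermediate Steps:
q(X, u) = X + u**2 + 2*u (q(X, u) = (X + u) + (u + u**2) = X + u**2 + 2*u)
D(Z, a) = -1/5
q(5, 13)*(-11) + D(13, 5) = (5 + 13**2 + 2*13)*(-11) - 1/5 = (5 + 169 + 26)*(-11) - 1/5 = 200*(-11) - 1/5 = -2200 - 1/5 = -11001/5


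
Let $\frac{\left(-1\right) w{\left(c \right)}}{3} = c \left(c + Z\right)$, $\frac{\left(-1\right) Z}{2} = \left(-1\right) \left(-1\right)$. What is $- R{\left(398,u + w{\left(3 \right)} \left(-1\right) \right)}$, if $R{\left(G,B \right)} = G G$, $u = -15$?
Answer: $-158404$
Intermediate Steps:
$Z = -2$ ($Z = - 2 \left(\left(-1\right) \left(-1\right)\right) = \left(-2\right) 1 = -2$)
$w{\left(c \right)} = - 3 c \left(-2 + c\right)$ ($w{\left(c \right)} = - 3 c \left(c - 2\right) = - 3 c \left(-2 + c\right)$)
$R{\left(G,B \right)} = G^{2}$
$- R{\left(398,u + w{\left(3 \right)} \left(-1\right) \right)} = - 398^{2} = \left(-1\right) 158404 = -158404$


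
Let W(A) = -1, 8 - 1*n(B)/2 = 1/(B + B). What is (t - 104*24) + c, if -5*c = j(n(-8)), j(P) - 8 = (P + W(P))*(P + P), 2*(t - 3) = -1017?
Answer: -99221/32 ≈ -3100.7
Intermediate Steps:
n(B) = 16 - 1/B (n(B) = 16 - 2/(B + B) = 16 - 2*1/(2*B) = 16 - 1/B)
t = -1011/2 (t = 3 + (1/2)*(-1017) = 3 - 1017/2 = -1011/2 ≈ -505.50)
j(P) = 8 + 2*P*(-1 + P) (j(P) = 8 + (P - 1)*(P + P) = 8 + (-1 + P)*(2*P) = 8 + 2*P*(-1 + P))
c = -3173/32 (c = -(8 - 2*(16 - 1/(-8)) + 2*(16 - 1/(-8))**2)/5 = -(8 - 2*(16 - 1*(-1/8)) + 2*(16 - 1*(-1/8))**2)/5 = -(8 - 2*(16 + 1/8) + 2*(16 + 1/8)**2)/5 = -(8 - 2*129/8 + 2*(129/8)**2)/5 = -(8 - 129/4 + 2*(16641/64))/5 = -(8 - 129/4 + 16641/32)/5 = -1/5*15865/32 = -3173/32 ≈ -99.156)
(t - 104*24) + c = (-1011/2 - 104*24) - 3173/32 = (-1011/2 - 2496) - 3173/32 = -6003/2 - 3173/32 = -99221/32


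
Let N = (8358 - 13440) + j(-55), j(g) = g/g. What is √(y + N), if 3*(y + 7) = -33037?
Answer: I*√144903/3 ≈ 126.89*I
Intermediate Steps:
j(g) = 1
y = -33058/3 (y = -7 + (⅓)*(-33037) = -7 - 33037/3 = -33058/3 ≈ -11019.)
N = -5081 (N = (8358 - 13440) + 1 = -5082 + 1 = -5081)
√(y + N) = √(-33058/3 - 5081) = √(-48301/3) = I*√144903/3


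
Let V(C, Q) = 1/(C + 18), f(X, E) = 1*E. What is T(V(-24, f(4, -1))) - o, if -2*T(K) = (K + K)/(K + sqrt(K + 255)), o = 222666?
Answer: -2042515217/9173 + sqrt(9174)/9173 ≈ -2.2267e+5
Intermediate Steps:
f(X, E) = E
V(C, Q) = 1/(18 + C)
T(K) = -K/(K + sqrt(255 + K)) (T(K) = -(K + K)/(2*(K + sqrt(K + 255))) = -2*K/(2*(K + sqrt(255 + K))) = -K/(K + sqrt(255 + K)))
T(V(-24, f(4, -1))) - o = -1/((18 - 24)*(1/(18 - 24) + sqrt(255 + 1/(18 - 24)))) - 1*222666 = -1/(-6*(1/(-6) + sqrt(255 + 1/(-6)))) - 222666 = -1*(-1/6)/(-1/6 + sqrt(255 - 1/6)) - 222666 = -1*(-1/6)/(-1/6 + sqrt(1529/6)) - 222666 = -1*(-1/6)/(-1/6 + sqrt(9174)/6) - 222666 = 1/(6*(-1/6 + sqrt(9174)/6)) - 222666 = -222666 + 1/(6*(-1/6 + sqrt(9174)/6))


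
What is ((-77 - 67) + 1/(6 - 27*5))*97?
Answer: -1801969/129 ≈ -13969.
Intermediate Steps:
((-77 - 67) + 1/(6 - 27*5))*97 = (-144 + 1/(6 - 135))*97 = (-144 + 1/(-129))*97 = (-144 - 1/129)*97 = -18577/129*97 = -1801969/129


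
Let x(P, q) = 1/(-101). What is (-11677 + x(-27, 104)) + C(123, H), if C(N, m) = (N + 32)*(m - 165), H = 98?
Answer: -2228263/101 ≈ -22062.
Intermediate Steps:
x(P, q) = -1/101
C(N, m) = (-165 + m)*(32 + N) (C(N, m) = (32 + N)*(-165 + m) = (-165 + m)*(32 + N))
(-11677 + x(-27, 104)) + C(123, H) = (-11677 - 1/101) + (-5280 - 165*123 + 32*98 + 123*98) = -1179378/101 + (-5280 - 20295 + 3136 + 12054) = -1179378/101 - 10385 = -2228263/101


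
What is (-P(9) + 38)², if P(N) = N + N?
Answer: 400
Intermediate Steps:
P(N) = 2*N
(-P(9) + 38)² = (-2*9 + 38)² = (-1*18 + 38)² = (-18 + 38)² = 20² = 400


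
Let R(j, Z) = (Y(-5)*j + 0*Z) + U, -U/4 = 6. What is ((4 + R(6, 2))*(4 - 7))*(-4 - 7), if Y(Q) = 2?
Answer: -264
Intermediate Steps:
U = -24 (U = -4*6 = -24)
R(j, Z) = -24 + 2*j (R(j, Z) = (2*j + 0*Z) - 24 = (2*j + 0) - 24 = 2*j - 24 = -24 + 2*j)
((4 + R(6, 2))*(4 - 7))*(-4 - 7) = ((4 + (-24 + 2*6))*(4 - 7))*(-4 - 7) = ((4 + (-24 + 12))*(-3))*(-11) = ((4 - 12)*(-3))*(-11) = -8*(-3)*(-11) = 24*(-11) = -264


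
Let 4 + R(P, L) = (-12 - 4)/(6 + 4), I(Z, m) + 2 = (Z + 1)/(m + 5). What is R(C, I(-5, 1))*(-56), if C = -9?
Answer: 1568/5 ≈ 313.60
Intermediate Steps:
I(Z, m) = -2 + (1 + Z)/(5 + m) (I(Z, m) = -2 + (Z + 1)/(m + 5) = -2 + (1 + Z)/(5 + m))
R(P, L) = -28/5 (R(P, L) = -4 + (-12 - 4)/(6 + 4) = -4 - 16/10 = -4 - 16*⅒ = -4 - 8/5 = -28/5)
R(C, I(-5, 1))*(-56) = -28/5*(-56) = 1568/5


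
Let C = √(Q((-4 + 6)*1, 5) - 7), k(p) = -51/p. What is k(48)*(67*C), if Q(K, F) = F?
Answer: -1139*I*√2/16 ≈ -100.67*I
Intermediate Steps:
C = I*√2 (C = √(5 - 7) = √(-2) = I*√2 ≈ 1.4142*I)
k(48)*(67*C) = (-51/48)*(67*(I*√2)) = (-51*1/48)*(67*I*√2) = -1139*I*√2/16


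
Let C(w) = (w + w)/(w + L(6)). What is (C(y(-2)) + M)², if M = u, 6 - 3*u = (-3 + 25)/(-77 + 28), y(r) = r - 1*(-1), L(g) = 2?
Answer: 484/21609 ≈ 0.022398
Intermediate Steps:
y(r) = 1 + r (y(r) = r + 1 = 1 + r)
u = 316/147 (u = 2 - (-3 + 25)/(3*(-77 + 28)) = 2 - 22/(3*(-49)) = 2 - 22*(-1)/(3*49) = 2 - ⅓*(-22/49) = 2 + 22/147 = 316/147 ≈ 2.1497)
M = 316/147 ≈ 2.1497
C(w) = 2*w/(2 + w) (C(w) = (w + w)/(w + 2) = (2*w)/(2 + w) = 2*w/(2 + w))
(C(y(-2)) + M)² = (2*(1 - 2)/(2 + (1 - 2)) + 316/147)² = (2*(-1)/(2 - 1) + 316/147)² = (2*(-1)/1 + 316/147)² = (2*(-1)*1 + 316/147)² = (-2 + 316/147)² = (22/147)² = 484/21609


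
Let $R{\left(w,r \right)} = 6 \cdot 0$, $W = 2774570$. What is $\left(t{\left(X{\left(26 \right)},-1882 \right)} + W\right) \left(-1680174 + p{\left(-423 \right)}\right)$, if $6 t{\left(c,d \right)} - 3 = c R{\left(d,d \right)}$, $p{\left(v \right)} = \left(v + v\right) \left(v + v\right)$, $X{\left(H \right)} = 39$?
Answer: $-2675956715289$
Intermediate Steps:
$R{\left(w,r \right)} = 0$
$p{\left(v \right)} = 4 v^{2}$ ($p{\left(v \right)} = 2 v 2 v = 4 v^{2}$)
$t{\left(c,d \right)} = \frac{1}{2}$ ($t{\left(c,d \right)} = \frac{1}{2} + \frac{c 0}{6} = \frac{1}{2} + \frac{1}{6} \cdot 0 = \frac{1}{2} + 0 = \frac{1}{2}$)
$\left(t{\left(X{\left(26 \right)},-1882 \right)} + W\right) \left(-1680174 + p{\left(-423 \right)}\right) = \left(\frac{1}{2} + 2774570\right) \left(-1680174 + 4 \left(-423\right)^{2}\right) = \frac{5549141 \left(-1680174 + 4 \cdot 178929\right)}{2} = \frac{5549141 \left(-1680174 + 715716\right)}{2} = \frac{5549141}{2} \left(-964458\right) = -2675956715289$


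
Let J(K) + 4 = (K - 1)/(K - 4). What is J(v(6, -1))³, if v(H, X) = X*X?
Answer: -64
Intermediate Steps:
v(H, X) = X²
J(K) = -4 + (-1 + K)/(-4 + K) (J(K) = -4 + (K - 1)/(K - 4) = -4 + (-1 + K)/(-4 + K))
J(v(6, -1))³ = (3*(5 - 1*(-1)²)/(-4 + (-1)²))³ = (3*(5 - 1*1)/(-4 + 1))³ = (3*(5 - 1)/(-3))³ = (3*(-⅓)*4)³ = (-4)³ = -64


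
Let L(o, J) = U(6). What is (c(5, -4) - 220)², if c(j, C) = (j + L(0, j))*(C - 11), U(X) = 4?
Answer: 126025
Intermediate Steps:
L(o, J) = 4
c(j, C) = (-11 + C)*(4 + j) (c(j, C) = (j + 4)*(C - 11) = (4 + j)*(-11 + C) = (-11 + C)*(4 + j))
(c(5, -4) - 220)² = ((-44 - 11*5 + 4*(-4) - 4*5) - 220)² = ((-44 - 55 - 16 - 20) - 220)² = (-135 - 220)² = (-355)² = 126025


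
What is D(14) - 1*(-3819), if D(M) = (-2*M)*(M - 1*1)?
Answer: 3455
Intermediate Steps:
D(M) = -2*M*(-1 + M) (D(M) = (-2*M)*(M - 1) = (-2*M)*(-1 + M) = -2*M*(-1 + M))
D(14) - 1*(-3819) = 2*14*(1 - 1*14) - 1*(-3819) = 2*14*(1 - 14) + 3819 = 2*14*(-13) + 3819 = -364 + 3819 = 3455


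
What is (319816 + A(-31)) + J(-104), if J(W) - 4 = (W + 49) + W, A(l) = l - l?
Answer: 319661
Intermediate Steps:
A(l) = 0
J(W) = 53 + 2*W (J(W) = 4 + ((W + 49) + W) = 4 + ((49 + W) + W) = 4 + (49 + 2*W) = 53 + 2*W)
(319816 + A(-31)) + J(-104) = (319816 + 0) + (53 + 2*(-104)) = 319816 + (53 - 208) = 319816 - 155 = 319661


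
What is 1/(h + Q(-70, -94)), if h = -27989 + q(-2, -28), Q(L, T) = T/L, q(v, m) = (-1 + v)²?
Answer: -35/979253 ≈ -3.5742e-5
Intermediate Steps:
h = -27980 (h = -27989 + (-1 - 2)² = -27989 + (-3)² = -27989 + 9 = -27980)
1/(h + Q(-70, -94)) = 1/(-27980 - 94/(-70)) = 1/(-27980 - 94*(-1/70)) = 1/(-27980 + 47/35) = 1/(-979253/35) = -35/979253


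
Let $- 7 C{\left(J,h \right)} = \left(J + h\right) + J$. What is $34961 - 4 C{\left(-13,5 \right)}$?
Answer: $34949$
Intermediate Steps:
$C{\left(J,h \right)} = - \frac{2 J}{7} - \frac{h}{7}$ ($C{\left(J,h \right)} = - \frac{\left(J + h\right) + J}{7} = - \frac{h + 2 J}{7} = - \frac{2 J}{7} - \frac{h}{7}$)
$34961 - 4 C{\left(-13,5 \right)} = 34961 - 4 \left(\left(- \frac{2}{7}\right) \left(-13\right) - \frac{5}{7}\right) = 34961 - 4 \left(\frac{26}{7} - \frac{5}{7}\right) = 34961 - 4 \cdot 3 = 34961 - 12 = 34949$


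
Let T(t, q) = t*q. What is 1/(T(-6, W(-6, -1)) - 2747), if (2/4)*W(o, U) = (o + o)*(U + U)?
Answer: -1/3035 ≈ -0.00032949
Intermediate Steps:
W(o, U) = 8*U*o (W(o, U) = 2*((o + o)*(U + U)) = 2*((2*o)*(2*U)) = 2*(4*U*o) = 8*U*o)
T(t, q) = q*t
1/(T(-6, W(-6, -1)) - 2747) = 1/((8*(-1)*(-6))*(-6) - 2747) = 1/(48*(-6) - 2747) = 1/(-288 - 2747) = 1/(-3035) = -1/3035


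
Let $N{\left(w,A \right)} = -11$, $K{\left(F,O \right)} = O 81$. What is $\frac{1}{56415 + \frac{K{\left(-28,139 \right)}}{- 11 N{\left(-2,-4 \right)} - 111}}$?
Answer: $\frac{10}{575409} \approx 1.7379 \cdot 10^{-5}$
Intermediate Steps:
$K{\left(F,O \right)} = 81 O$
$\frac{1}{56415 + \frac{K{\left(-28,139 \right)}}{- 11 N{\left(-2,-4 \right)} - 111}} = \frac{1}{56415 + \frac{81 \cdot 139}{\left(-11\right) \left(-11\right) - 111}} = \frac{1}{56415 + \frac{11259}{121 - 111}} = \frac{1}{56415 + \frac{11259}{10}} = \frac{1}{\frac{575409}{10}} = \frac{10}{575409}$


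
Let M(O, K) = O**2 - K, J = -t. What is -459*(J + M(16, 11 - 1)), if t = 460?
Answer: 98226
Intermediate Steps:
J = -460 (J = -1*460 = -460)
-459*(J + M(16, 11 - 1)) = -459*(-460 + (16**2 - (11 - 1))) = -459*(-460 + (256 - 1*10)) = -459*(-460 + (256 - 10)) = -459*(-460 + 246) = -459*(-214) = 98226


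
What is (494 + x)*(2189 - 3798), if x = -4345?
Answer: 6196259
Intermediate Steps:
(494 + x)*(2189 - 3798) = (494 - 4345)*(2189 - 3798) = -3851*(-1609) = 6196259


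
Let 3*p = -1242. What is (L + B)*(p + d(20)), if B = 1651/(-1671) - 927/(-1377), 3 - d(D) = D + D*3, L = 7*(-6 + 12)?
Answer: -1744253932/85221 ≈ -20467.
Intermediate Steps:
p = -414 (p = (1/3)*(-1242) = -414)
L = 42 (L = 7*6 = 42)
d(D) = 3 - 4*D (d(D) = 3 - (D + D*3) = 3 - (D + 3*D) = 3 - 4*D)
B = -26830/85221 (B = 1651*(-1/1671) - 927*(-1/1377) = -1651/1671 + 103/153 = -26830/85221 ≈ -0.31483)
(L + B)*(p + d(20)) = (42 - 26830/85221)*(-414 + (3 - 4*20)) = 3552452*(-414 + (3 - 80))/85221 = 3552452*(-414 - 77)/85221 = (3552452/85221)*(-491) = -1744253932/85221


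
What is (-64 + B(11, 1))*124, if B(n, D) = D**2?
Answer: -7812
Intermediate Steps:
(-64 + B(11, 1))*124 = (-64 + 1**2)*124 = (-64 + 1)*124 = -63*124 = -7812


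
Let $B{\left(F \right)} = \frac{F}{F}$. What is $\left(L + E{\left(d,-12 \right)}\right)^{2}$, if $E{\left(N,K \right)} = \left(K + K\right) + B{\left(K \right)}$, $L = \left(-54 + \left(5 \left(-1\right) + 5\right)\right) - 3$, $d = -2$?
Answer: $6400$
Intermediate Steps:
$B{\left(F \right)} = 1$
$L = -57$ ($L = \left(-54 + \left(-5 + 5\right)\right) - 3 = \left(-54 + 0\right) - 3 = -54 - 3 = -57$)
$E{\left(N,K \right)} = 1 + 2 K$ ($E{\left(N,K \right)} = \left(K + K\right) + 1 = 2 K + 1 = 1 + 2 K$)
$\left(L + E{\left(d,-12 \right)}\right)^{2} = \left(-57 + \left(1 + 2 \left(-12\right)\right)\right)^{2} = \left(-57 + \left(1 - 24\right)\right)^{2} = \left(-57 - 23\right)^{2} = \left(-80\right)^{2} = 6400$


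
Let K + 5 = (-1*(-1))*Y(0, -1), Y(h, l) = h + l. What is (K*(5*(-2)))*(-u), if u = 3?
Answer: -180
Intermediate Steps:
K = -6 (K = -5 + (-1*(-1))*(0 - 1) = -5 + 1*(-1) = -5 - 1 = -6)
(K*(5*(-2)))*(-u) = (-30*(-2))*(-1*3) = -6*(-10)*(-3) = 60*(-3) = -180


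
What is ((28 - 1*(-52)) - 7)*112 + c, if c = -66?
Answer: 8110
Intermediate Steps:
((28 - 1*(-52)) - 7)*112 + c = ((28 - 1*(-52)) - 7)*112 - 66 = ((28 + 52) - 7)*112 - 66 = (80 - 7)*112 - 66 = 73*112 - 66 = 8176 - 66 = 8110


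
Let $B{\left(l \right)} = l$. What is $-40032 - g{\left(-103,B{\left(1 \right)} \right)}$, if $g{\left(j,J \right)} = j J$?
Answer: $-39929$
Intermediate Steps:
$g{\left(j,J \right)} = J j$
$-40032 - g{\left(-103,B{\left(1 \right)} \right)} = -40032 - 1 \left(-103\right) = -40032 - -103 = -40032 + 103 = -39929$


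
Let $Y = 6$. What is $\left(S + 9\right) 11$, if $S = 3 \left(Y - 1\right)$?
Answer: $264$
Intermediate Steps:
$S = 15$ ($S = 3 \left(6 - 1\right) = 3 \cdot 5 = 15$)
$\left(S + 9\right) 11 = \left(15 + 9\right) 11 = 24 \cdot 11 = 264$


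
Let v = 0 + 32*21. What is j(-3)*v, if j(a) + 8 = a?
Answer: -7392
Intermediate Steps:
j(a) = -8 + a
v = 672 (v = 0 + 672 = 672)
j(-3)*v = (-8 - 3)*672 = -11*672 = -7392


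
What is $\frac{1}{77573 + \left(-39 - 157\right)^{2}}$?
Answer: $\frac{1}{115989} \approx 8.6215 \cdot 10^{-6}$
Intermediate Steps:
$\frac{1}{77573 + \left(-39 - 157\right)^{2}} = \frac{1}{77573 + \left(-196\right)^{2}} = \frac{1}{77573 + 38416} = \frac{1}{115989}$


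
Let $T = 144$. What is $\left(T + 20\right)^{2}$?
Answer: $26896$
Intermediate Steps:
$\left(T + 20\right)^{2} = \left(144 + 20\right)^{2} = 164^{2} = 26896$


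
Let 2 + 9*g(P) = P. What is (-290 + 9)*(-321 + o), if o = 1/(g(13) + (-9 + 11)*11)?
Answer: 18849480/209 ≈ 90189.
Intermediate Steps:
g(P) = -2/9 + P/9
o = 9/209 (o = 1/((-2/9 + (⅑)*13) + (-9 + 11)*11) = 1/((-2/9 + 13/9) + 2*11) = 1/(11/9 + 22) = 1/(209/9) = 9/209 ≈ 0.043062)
(-290 + 9)*(-321 + o) = (-290 + 9)*(-321 + 9/209) = -281*(-67080/209) = 18849480/209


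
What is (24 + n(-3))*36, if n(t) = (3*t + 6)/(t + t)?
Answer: 882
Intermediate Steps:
n(t) = (6 + 3*t)/(2*t) (n(t) = (6 + 3*t)/((2*t)) = (6 + 3*t)*(1/(2*t)) = (6 + 3*t)/(2*t))
(24 + n(-3))*36 = (24 + (3/2 + 3/(-3)))*36 = (24 + (3/2 + 3*(-⅓)))*36 = (24 + (3/2 - 1))*36 = (24 + ½)*36 = (49/2)*36 = 882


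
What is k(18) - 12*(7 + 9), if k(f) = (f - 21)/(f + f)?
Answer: -2305/12 ≈ -192.08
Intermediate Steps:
k(f) = (-21 + f)/(2*f) (k(f) = (-21 + f)/((2*f)) = (-21 + f)*(1/(2*f)) = (-21 + f)/(2*f))
k(18) - 12*(7 + 9) = (½)*(-21 + 18)/18 - 12*(7 + 9) = (½)*(1/18)*(-3) - 12*16 = -1/12 - 1*192 = -1/12 - 192 = -2305/12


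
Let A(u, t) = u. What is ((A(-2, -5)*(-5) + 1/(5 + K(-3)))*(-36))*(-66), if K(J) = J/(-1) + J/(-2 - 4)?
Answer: 408672/17 ≈ 24040.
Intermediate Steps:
K(J) = -7*J/6 (K(J) = J*(-1) + J/(-6) = -J + J*(-⅙) = -J - J/6 = -7*J/6)
((A(-2, -5)*(-5) + 1/(5 + K(-3)))*(-36))*(-66) = ((-2*(-5) + 1/(5 - 7/6*(-3)))*(-36))*(-66) = ((10 + 1/(5 + 7/2))*(-36))*(-66) = ((10 + 1/(17/2))*(-36))*(-66) = ((10 + 2/17)*(-36))*(-66) = ((172/17)*(-36))*(-66) = -6192/17*(-66) = 408672/17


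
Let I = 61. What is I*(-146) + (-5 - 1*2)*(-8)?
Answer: -8850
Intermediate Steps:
I*(-146) + (-5 - 1*2)*(-8) = 61*(-146) + (-5 - 1*2)*(-8) = -8906 + (-5 - 2)*(-8) = -8906 - 7*(-8) = -8906 + 56 = -8850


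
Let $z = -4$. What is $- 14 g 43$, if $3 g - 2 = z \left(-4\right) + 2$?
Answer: $- \frac{12040}{3} \approx -4013.3$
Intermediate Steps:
$g = \frac{20}{3}$ ($g = \frac{2}{3} + \frac{\left(-4\right) \left(-4\right) + 2}{3} = \frac{2}{3} + \frac{16 + 2}{3} = \frac{2}{3} + \frac{1}{3} \cdot 18 = \frac{2}{3} + 6 = \frac{20}{3} \approx 6.6667$)
$- 14 g 43 = \left(-14\right) \frac{20}{3} \cdot 43 = \left(- \frac{280}{3}\right) 43 = - \frac{12040}{3}$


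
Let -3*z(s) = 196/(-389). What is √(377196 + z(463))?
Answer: 2*√128424827994/1167 ≈ 614.16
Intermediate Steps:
z(s) = 196/1167 (z(s) = -196/(3*(-389)) = -196*(-1)/(3*389) = -⅓*(-196/389) = 196/1167)
√(377196 + z(463)) = √(377196 + 196/1167) = √(440187928/1167) = 2*√128424827994/1167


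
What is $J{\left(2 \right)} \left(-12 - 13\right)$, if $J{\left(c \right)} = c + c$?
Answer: $-100$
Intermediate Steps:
$J{\left(c \right)} = 2 c$
$J{\left(2 \right)} \left(-12 - 13\right) = 2 \cdot 2 \left(-12 - 13\right) = 4 \left(-25\right) = -100$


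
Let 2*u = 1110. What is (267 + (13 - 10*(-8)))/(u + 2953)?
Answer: 90/877 ≈ 0.10262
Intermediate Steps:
u = 555 (u = (½)*1110 = 555)
(267 + (13 - 10*(-8)))/(u + 2953) = (267 + (13 - 10*(-8)))/(555 + 2953) = (267 + (13 + 80))/3508 = (267 + 93)*(1/3508) = 360*(1/3508) = 90/877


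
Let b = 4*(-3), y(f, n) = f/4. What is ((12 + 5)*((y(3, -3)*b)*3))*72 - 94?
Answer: -33142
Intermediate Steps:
y(f, n) = f/4 (y(f, n) = f*(1/4) = f/4)
b = -12
((12 + 5)*((y(3, -3)*b)*3))*72 - 94 = ((12 + 5)*((((1/4)*3)*(-12))*3))*72 - 94 = (17*(((3/4)*(-12))*3))*72 - 94 = (17*(-9*3))*72 - 94 = (17*(-27))*72 - 94 = -459*72 - 94 = -33048 - 94 = -33142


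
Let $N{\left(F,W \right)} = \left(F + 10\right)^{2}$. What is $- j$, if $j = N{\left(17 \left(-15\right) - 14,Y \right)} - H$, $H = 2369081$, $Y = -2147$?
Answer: $2302000$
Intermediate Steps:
$N{\left(F,W \right)} = \left(10 + F\right)^{2}$
$j = -2302000$ ($j = \left(10 + \left(17 \left(-15\right) - 14\right)\right)^{2} - 2369081 = \left(10 - 269\right)^{2} - 2369081 = \left(-259\right)^{2} - 2369081 = 67081 - 2369081 = -2302000$)
$- j = \left(-1\right) \left(-2302000\right) = 2302000$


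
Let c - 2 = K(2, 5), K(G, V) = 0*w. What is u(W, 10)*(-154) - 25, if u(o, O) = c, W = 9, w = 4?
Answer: -333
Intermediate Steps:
K(G, V) = 0 (K(G, V) = 0*4 = 0)
c = 2 (c = 2 + 0 = 2)
u(o, O) = 2
u(W, 10)*(-154) - 25 = 2*(-154) - 25 = -308 - 25 = -333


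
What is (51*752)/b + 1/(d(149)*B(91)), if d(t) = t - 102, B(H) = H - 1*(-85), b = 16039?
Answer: 317263783/132674608 ≈ 2.3913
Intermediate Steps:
B(H) = 85 + H (B(H) = H + 85 = 85 + H)
d(t) = -102 + t
(51*752)/b + 1/(d(149)*B(91)) = (51*752)/16039 + 1/((-102 + 149)*(85 + 91)) = 38352*(1/16039) + 1/(47*176) = 38352/16039 + (1/47)*(1/176) = 38352/16039 + 1/8272 = 317263783/132674608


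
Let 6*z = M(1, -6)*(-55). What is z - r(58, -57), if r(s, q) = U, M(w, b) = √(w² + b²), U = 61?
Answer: -61 - 55*√37/6 ≈ -116.76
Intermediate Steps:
M(w, b) = √(b² + w²)
r(s, q) = 61
z = -55*√37/6 (z = (√((-6)² + 1²)*(-55))/6 = (√(36 + 1)*(-55))/6 = (√37*(-55))/6 = (-55*√37)/6 = -55*√37/6 ≈ -55.759)
z - r(58, -57) = -55*√37/6 - 1*61 = -55*√37/6 - 61 = -61 - 55*√37/6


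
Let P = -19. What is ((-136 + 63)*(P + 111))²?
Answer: 45104656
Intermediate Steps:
((-136 + 63)*(P + 111))² = ((-136 + 63)*(-19 + 111))² = (-73*92)² = (-6716)² = 45104656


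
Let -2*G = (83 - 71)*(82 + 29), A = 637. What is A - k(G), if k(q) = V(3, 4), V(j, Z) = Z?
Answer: 633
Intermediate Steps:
G = -666 (G = -(83 - 71)*(82 + 29)/2 = -6*111 = -½*1332 = -666)
k(q) = 4
A - k(G) = 637 - 1*4 = 637 - 4 = 633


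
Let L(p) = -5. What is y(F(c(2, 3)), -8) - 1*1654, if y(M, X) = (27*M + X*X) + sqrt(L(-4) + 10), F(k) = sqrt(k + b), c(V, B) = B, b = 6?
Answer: -1509 + sqrt(5) ≈ -1506.8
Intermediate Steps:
F(k) = sqrt(6 + k) (F(k) = sqrt(k + 6) = sqrt(6 + k))
y(M, X) = sqrt(5) + X**2 + 27*M (y(M, X) = (27*M + X*X) + sqrt(-5 + 10) = (27*M + X**2) + sqrt(5) = (X**2 + 27*M) + sqrt(5) = sqrt(5) + X**2 + 27*M)
y(F(c(2, 3)), -8) - 1*1654 = (sqrt(5) + (-8)**2 + 27*sqrt(6 + 3)) - 1*1654 = (sqrt(5) + 64 + 27*sqrt(9)) - 1654 = (sqrt(5) + 64 + 27*3) - 1654 = (sqrt(5) + 64 + 81) - 1654 = (145 + sqrt(5)) - 1654 = -1509 + sqrt(5)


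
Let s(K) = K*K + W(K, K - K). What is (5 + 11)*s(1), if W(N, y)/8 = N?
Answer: 144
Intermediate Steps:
W(N, y) = 8*N
s(K) = K**2 + 8*K (s(K) = K*K + 8*K = K**2 + 8*K)
(5 + 11)*s(1) = (5 + 11)*(1*(8 + 1)) = 16*(1*9) = 16*9 = 144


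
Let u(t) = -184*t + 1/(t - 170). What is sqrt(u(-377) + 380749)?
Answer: sqrt(134679056906)/547 ≈ 670.91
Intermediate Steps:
u(t) = 1/(-170 + t) - 184*t (u(t) = -184*t + 1/(-170 + t) = 1/(-170 + t) - 184*t)
sqrt(u(-377) + 380749) = sqrt((1 - 184*(-377)**2 + 31280*(-377))/(-170 - 377) + 380749) = sqrt((1 - 184*142129 - 11792560)/(-547) + 380749) = sqrt(-(1 - 26151736 - 11792560)/547 + 380749) = sqrt(-1/547*(-37944295) + 380749) = sqrt(37944295/547 + 380749) = sqrt(246213998/547) = sqrt(134679056906)/547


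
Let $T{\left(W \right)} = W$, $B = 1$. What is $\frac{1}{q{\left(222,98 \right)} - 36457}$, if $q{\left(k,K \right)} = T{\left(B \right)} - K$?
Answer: $- \frac{1}{36554} \approx -2.7357 \cdot 10^{-5}$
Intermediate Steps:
$q{\left(k,K \right)} = 1 - K$
$\frac{1}{q{\left(222,98 \right)} - 36457} = \frac{1}{\left(1 - 98\right) - 36457} = \frac{1}{-97 - 36457} = \frac{1}{-36554} = - \frac{1}{36554}$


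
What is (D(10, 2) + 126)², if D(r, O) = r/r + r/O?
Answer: 17424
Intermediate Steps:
D(r, O) = 1 + r/O
(D(10, 2) + 126)² = ((2 + 10)/2 + 126)² = ((½)*12 + 126)² = (6 + 126)² = 132² = 17424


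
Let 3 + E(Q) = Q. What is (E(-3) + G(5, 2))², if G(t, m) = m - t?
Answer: 81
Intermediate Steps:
E(Q) = -3 + Q
(E(-3) + G(5, 2))² = ((-3 - 3) + (2 - 1*5))² = (-6 + (2 - 5))² = (-6 - 3)² = (-9)² = 81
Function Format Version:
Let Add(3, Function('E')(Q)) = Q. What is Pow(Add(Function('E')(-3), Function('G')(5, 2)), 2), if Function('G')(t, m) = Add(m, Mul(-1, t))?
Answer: 81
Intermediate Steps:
Function('E')(Q) = Add(-3, Q)
Pow(Add(Function('E')(-3), Function('G')(5, 2)), 2) = Pow(Add(Add(-3, -3), Add(2, Mul(-1, 5))), 2) = Pow(Add(-6, Add(2, -5)), 2) = Pow(Add(-6, -3), 2) = Pow(-9, 2) = 81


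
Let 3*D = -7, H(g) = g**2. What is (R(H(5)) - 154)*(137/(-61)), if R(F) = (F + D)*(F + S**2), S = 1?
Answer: -178922/183 ≈ -977.72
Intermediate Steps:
D = -7/3 (D = (1/3)*(-7) = -7/3 ≈ -2.3333)
R(F) = (1 + F)*(-7/3 + F) (R(F) = (F - 7/3)*(F + 1**2) = (-7/3 + F)*(F + 1) = (-7/3 + F)*(1 + F) = (1 + F)*(-7/3 + F))
(R(H(5)) - 154)*(137/(-61)) = ((-7/3 + (5**2)**2 - 4/3*5**2) - 154)*(137/(-61)) = ((-7/3 + 25**2 - 4/3*25) - 154)*(137*(-1/61)) = ((-7/3 + 625 - 100/3) - 154)*(-137/61) = (1768/3 - 154)*(-137/61) = (1306/3)*(-137/61) = -178922/183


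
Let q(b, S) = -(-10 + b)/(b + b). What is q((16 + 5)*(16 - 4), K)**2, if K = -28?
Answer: 14641/63504 ≈ 0.23055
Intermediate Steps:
q(b, S) = -(-10 + b)/(2*b)
q((16 + 5)*(16 - 4), K)**2 = ((10 - (16 + 5)*(16 - 4))/(2*(((16 + 5)*(16 - 4)))))**2 = ((10 - 21*12)/(2*((21*12))))**2 = ((1/2)*(10 - 1*252)/252)**2 = ((1/2)*(1/252)*(10 - 252))**2 = ((1/2)*(1/252)*(-242))**2 = (-121/252)**2 = 14641/63504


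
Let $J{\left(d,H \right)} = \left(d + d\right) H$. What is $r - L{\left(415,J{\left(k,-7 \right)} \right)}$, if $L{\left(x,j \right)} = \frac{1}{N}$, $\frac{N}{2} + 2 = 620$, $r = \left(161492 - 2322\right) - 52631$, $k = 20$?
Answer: $\frac{131682203}{1236} \approx 1.0654 \cdot 10^{5}$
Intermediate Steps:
$r = 106539$ ($r = 159170 - 52631 = 106539$)
$J{\left(d,H \right)} = 2 H d$ ($J{\left(d,H \right)} = 2 d H = 2 H d$)
$N = 1236$ ($N = -4 + 2 \cdot 620 = -4 + 1240 = 1236$)
$L{\left(x,j \right)} = \frac{1}{1236}$
$r - L{\left(415,J{\left(k,-7 \right)} \right)} = 106539 - \frac{1}{1236} = \frac{131682203}{1236}$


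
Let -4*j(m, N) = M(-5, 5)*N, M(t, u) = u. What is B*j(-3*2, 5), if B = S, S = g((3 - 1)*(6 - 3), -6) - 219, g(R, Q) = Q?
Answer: 5625/4 ≈ 1406.3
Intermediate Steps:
j(m, N) = -5*N/4
S = -225 (S = -6 - 219 = -225)
B = -225
B*j(-3*2, 5) = -(-1125)*5/4 = -225*(-25/4) = 5625/4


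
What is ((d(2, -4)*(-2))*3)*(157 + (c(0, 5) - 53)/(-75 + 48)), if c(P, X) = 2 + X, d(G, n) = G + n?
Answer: 17140/9 ≈ 1904.4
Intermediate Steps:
((d(2, -4)*(-2))*3)*(157 + (c(0, 5) - 53)/(-75 + 48)) = (((2 - 4)*(-2))*3)*(157 + ((2 + 5) - 53)/(-75 + 48)) = (-2*(-2)*3)*(157 + (7 - 53)/(-27)) = (4*3)*(157 - 46*(-1/27)) = 12*(157 + 46/27) = 12*(4285/27) = 17140/9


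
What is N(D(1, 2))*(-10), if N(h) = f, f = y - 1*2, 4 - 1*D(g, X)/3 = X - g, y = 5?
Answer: -30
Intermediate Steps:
D(g, X) = 12 - 3*X + 3*g (D(g, X) = 12 - 3*(X - g) = 12 + (-3*X + 3*g) = 12 - 3*X + 3*g)
f = 3 (f = 5 - 1*2 = 5 - 2 = 3)
N(h) = 3
N(D(1, 2))*(-10) = 3*(-10) = -30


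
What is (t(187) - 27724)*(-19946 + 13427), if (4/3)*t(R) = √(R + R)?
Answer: 180732756 - 19557*√374/4 ≈ 1.8064e+8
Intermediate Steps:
t(R) = 3*√2*√R/4 (t(R) = 3*√(R + R)/4 = 3*√(2*R)/4 = 3*(√2*√R)/4 = 3*√2*√R/4)
(t(187) - 27724)*(-19946 + 13427) = (3*√2*√187/4 - 27724)*(-19946 + 13427) = (3*√374/4 - 27724)*(-6519) = (-27724 + 3*√374/4)*(-6519) = 180732756 - 19557*√374/4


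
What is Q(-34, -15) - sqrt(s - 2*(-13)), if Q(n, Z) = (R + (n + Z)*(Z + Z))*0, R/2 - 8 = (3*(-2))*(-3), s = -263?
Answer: -I*sqrt(237) ≈ -15.395*I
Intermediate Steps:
R = 52 (R = 16 + 2*((3*(-2))*(-3)) = 16 + 2*(-6*(-3)) = 16 + 2*18 = 16 + 36 = 52)
Q(n, Z) = 0 (Q(n, Z) = (52 + (n + Z)*(Z + Z))*0 = (52 + (Z + n)*(2*Z))*0 = (52 + 2*Z*(Z + n))*0 = 0)
Q(-34, -15) - sqrt(s - 2*(-13)) = 0 - sqrt(-263 - 2*(-13)) = 0 - sqrt(-263 + 26) = 0 - sqrt(-237) = 0 - I*sqrt(237) = -I*sqrt(237)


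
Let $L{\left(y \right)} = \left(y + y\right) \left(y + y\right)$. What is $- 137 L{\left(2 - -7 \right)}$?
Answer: $-44388$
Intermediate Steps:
$L{\left(y \right)} = 4 y^{2}$ ($L{\left(y \right)} = 2 y 2 y = 4 y^{2}$)
$- 137 L{\left(2 - -7 \right)} = - 137 \cdot 4 \left(2 - -7\right)^{2} = - 137 \cdot 4 \left(2 + 7\right)^{2} = - 137 \cdot 4 \cdot 9^{2} = - 137 \cdot 4 \cdot 81 = \left(-137\right) 324 = -44388$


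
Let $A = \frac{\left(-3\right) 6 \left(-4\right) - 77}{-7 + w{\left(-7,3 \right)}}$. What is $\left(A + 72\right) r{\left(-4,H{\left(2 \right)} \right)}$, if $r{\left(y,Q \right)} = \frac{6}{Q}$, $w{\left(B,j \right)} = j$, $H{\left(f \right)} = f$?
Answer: $\frac{879}{4} \approx 219.75$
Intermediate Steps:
$A = \frac{5}{4}$ ($A = \frac{\left(-3\right) 6 \left(-4\right) - 77}{-7 + 3} = \frac{\left(-18\right) \left(-4\right) - 77}{-4} = \left(72 - 77\right) \left(- \frac{1}{4}\right) = \left(-5\right) \left(- \frac{1}{4}\right) = \frac{5}{4} \approx 1.25$)
$\left(A + 72\right) r{\left(-4,H{\left(2 \right)} \right)} = \left(\frac{5}{4} + 72\right) \frac{6}{2} = \frac{293 \cdot 6 \cdot \frac{1}{2}}{4} = \frac{293}{4} \cdot 3 = \frac{879}{4}$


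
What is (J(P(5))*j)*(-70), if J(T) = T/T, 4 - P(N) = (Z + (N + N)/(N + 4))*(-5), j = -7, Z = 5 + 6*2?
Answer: 490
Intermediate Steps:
Z = 17 (Z = 5 + 12 = 17)
P(N) = 89 + 10*N/(4 + N) (P(N) = 4 - (17 + (N + N)/(N + 4))*(-5) = 4 - (17 + (2*N)/(4 + N))*(-5) = 4 - (17 + 2*N/(4 + N))*(-5) = 4 - (-85 - 10*N/(4 + N)) = 4 + (85 + 10*N/(4 + N)) = 89 + 10*N/(4 + N))
J(T) = 1
(J(P(5))*j)*(-70) = (1*(-7))*(-70) = -7*(-70) = 490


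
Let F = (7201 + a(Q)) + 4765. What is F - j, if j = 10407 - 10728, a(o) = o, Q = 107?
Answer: 12394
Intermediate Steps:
F = 12073 (F = (7201 + 107) + 4765 = 7308 + 4765 = 12073)
j = -321
F - j = 12073 - 1*(-321) = 12073 + 321 = 12394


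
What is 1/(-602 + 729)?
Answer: 1/127 ≈ 0.0078740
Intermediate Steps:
1/(-602 + 729) = 1/127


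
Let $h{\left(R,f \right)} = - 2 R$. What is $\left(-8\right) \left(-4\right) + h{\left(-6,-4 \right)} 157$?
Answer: $1916$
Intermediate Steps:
$\left(-8\right) \left(-4\right) + h{\left(-6,-4 \right)} 157 = \left(-8\right) \left(-4\right) + \left(-2\right) \left(-6\right) 157 = 32 + 12 \cdot 157 = 32 + 1884 = 1916$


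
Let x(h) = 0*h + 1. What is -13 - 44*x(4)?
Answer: -57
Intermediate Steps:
x(h) = 1 (x(h) = 0 + 1 = 1)
-13 - 44*x(4) = -13 - 44*1 = -13 - 44 = -57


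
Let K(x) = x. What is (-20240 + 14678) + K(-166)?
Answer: -5728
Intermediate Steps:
(-20240 + 14678) + K(-166) = (-20240 + 14678) - 166 = -5562 - 166 = -5728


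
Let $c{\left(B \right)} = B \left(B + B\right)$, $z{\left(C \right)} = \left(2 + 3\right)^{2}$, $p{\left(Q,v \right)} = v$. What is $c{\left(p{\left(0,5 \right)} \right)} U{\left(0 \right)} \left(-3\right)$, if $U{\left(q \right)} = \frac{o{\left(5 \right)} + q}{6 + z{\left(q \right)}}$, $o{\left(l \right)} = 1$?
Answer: $- \frac{150}{31} \approx -4.8387$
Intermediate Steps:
$z{\left(C \right)} = 25$ ($z{\left(C \right)} = 5^{2} = 25$)
$c{\left(B \right)} = 2 B^{2}$ ($c{\left(B \right)} = B 2 B = 2 B^{2}$)
$U{\left(q \right)} = \frac{1}{31} + \frac{q}{31}$ ($U{\left(q \right)} = \frac{1 + q}{6 + 25} = \frac{1 + q}{31} = \left(1 + q\right) \frac{1}{31} = \frac{1}{31} + \frac{q}{31}$)
$c{\left(p{\left(0,5 \right)} \right)} U{\left(0 \right)} \left(-3\right) = 2 \cdot 5^{2} \left(\frac{1}{31} + \frac{1}{31} \cdot 0\right) \left(-3\right) = 2 \cdot 25 \left(\frac{1}{31} + 0\right) \left(-3\right) = 50 \cdot \frac{1}{31} \left(-3\right) = 50 \left(- \frac{3}{31}\right) = - \frac{150}{31}$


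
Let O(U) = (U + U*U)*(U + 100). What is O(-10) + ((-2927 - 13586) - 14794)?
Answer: -23207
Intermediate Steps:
O(U) = (100 + U)*(U + U²) (O(U) = (U + U²)*(100 + U) = (100 + U)*(U + U²))
O(-10) + ((-2927 - 13586) - 14794) = -10*(100 + (-10)² + 101*(-10)) + ((-2927 - 13586) - 14794) = -10*(100 + 100 - 1010) + (-16513 - 14794) = -10*(-810) - 31307 = 8100 - 31307 = -23207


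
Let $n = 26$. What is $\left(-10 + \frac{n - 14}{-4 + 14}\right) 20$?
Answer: $-176$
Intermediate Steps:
$\left(-10 + \frac{n - 14}{-4 + 14}\right) 20 = \left(-10 + \frac{26 - 14}{-4 + 14}\right) 20 = \left(-10 + \frac{12}{10}\right) 20 = \left(-10 + 12 \cdot \frac{1}{10}\right) 20 = \left(-10 + \frac{6}{5}\right) 20 = \left(- \frac{44}{5}\right) 20 = -176$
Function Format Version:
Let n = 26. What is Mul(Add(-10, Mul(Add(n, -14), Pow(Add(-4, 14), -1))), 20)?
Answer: -176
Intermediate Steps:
Mul(Add(-10, Mul(Add(n, -14), Pow(Add(-4, 14), -1))), 20) = Mul(Add(-10, Mul(Add(26, -14), Pow(Add(-4, 14), -1))), 20) = Mul(Add(-10, Mul(12, Pow(10, -1))), 20) = Mul(Add(-10, Mul(12, Rational(1, 10))), 20) = Mul(Add(-10, Rational(6, 5)), 20) = Mul(Rational(-44, 5), 20) = -176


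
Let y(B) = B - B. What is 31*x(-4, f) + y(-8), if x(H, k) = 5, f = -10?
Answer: 155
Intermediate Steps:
y(B) = 0
31*x(-4, f) + y(-8) = 31*5 + 0 = 155 + 0 = 155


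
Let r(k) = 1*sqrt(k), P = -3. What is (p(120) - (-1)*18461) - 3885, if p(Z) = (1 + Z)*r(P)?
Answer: 14576 + 121*I*sqrt(3) ≈ 14576.0 + 209.58*I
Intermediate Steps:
r(k) = sqrt(k)
p(Z) = I*sqrt(3)*(1 + Z) (p(Z) = (1 + Z)*sqrt(-3) = (1 + Z)*(I*sqrt(3)) = I*sqrt(3)*(1 + Z))
(p(120) - (-1)*18461) - 3885 = (I*sqrt(3)*(1 + 120) - (-1)*18461) - 3885 = (I*sqrt(3)*121 - 1*(-18461)) - 3885 = (121*I*sqrt(3) + 18461) - 3885 = (18461 + 121*I*sqrt(3)) - 3885 = 14576 + 121*I*sqrt(3)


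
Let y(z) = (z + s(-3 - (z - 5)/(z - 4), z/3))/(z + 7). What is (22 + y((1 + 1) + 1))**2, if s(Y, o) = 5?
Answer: 12996/25 ≈ 519.84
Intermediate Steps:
y(z) = (5 + z)/(7 + z) (y(z) = (z + 5)/(z + 7) = (5 + z)/(7 + z))
(22 + y((1 + 1) + 1))**2 = (22 + (5 + ((1 + 1) + 1))/(7 + ((1 + 1) + 1)))**2 = (22 + (5 + (2 + 1))/(7 + (2 + 1)))**2 = (22 + (5 + 3)/(7 + 3))**2 = (22 + 8/10)**2 = (22 + (1/10)*8)**2 = (22 + 4/5)**2 = (114/5)**2 = 12996/25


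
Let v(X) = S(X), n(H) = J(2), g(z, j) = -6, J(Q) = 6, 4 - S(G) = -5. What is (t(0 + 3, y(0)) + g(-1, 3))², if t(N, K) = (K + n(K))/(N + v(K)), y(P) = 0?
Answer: 121/4 ≈ 30.250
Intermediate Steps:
S(G) = 9 (S(G) = 4 - 1*(-5) = 4 + 5 = 9)
n(H) = 6
v(X) = 9
t(N, K) = (6 + K)/(9 + N) (t(N, K) = (K + 6)/(N + 9) = (6 + K)/(9 + N))
(t(0 + 3, y(0)) + g(-1, 3))² = ((6 + 0)/(9 + (0 + 3)) - 6)² = (6/(9 + 3) - 6)² = (6/12 - 6)² = ((1/12)*6 - 6)² = (½ - 6)² = (-11/2)² = 121/4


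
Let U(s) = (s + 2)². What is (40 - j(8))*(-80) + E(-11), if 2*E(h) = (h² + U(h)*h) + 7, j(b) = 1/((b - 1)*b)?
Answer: -50121/14 ≈ -3580.1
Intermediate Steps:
U(s) = (2 + s)²
j(b) = 1/(b*(-1 + b)) (j(b) = 1/((-1 + b)*b) = 1/(b*(-1 + b)))
E(h) = 7/2 + h²/2 + h*(2 + h)²/2 (E(h) = ((h² + (2 + h)²*h) + 7)/2 = ((h² + h*(2 + h)²) + 7)/2 = (7 + h² + h*(2 + h)²)/2 = 7/2 + h²/2 + h*(2 + h)²/2)
(40 - j(8))*(-80) + E(-11) = (40 - 1/(8*(-1 + 8)))*(-80) + (7/2 + (½)*(-11)² + (½)*(-11)*(2 - 11)²) = (40 - 1/(8*7))*(-80) + (7/2 + (½)*121 + (½)*(-11)*(-9)²) = (40 - 1/(8*7))*(-80) + (7/2 + 121/2 + (½)*(-11)*81) = (40 - 1*1/56)*(-80) + (7/2 + 121/2 - 891/2) = (40 - 1/56)*(-80) - 763/2 = (2239/56)*(-80) - 763/2 = -22390/7 - 763/2 = -50121/14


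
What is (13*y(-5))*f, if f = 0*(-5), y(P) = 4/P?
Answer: 0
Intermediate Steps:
f = 0
(13*y(-5))*f = (13*(4/(-5)))*0 = (13*(4*(-1/5)))*0 = (13*(-4/5))*0 = -52/5*0 = 0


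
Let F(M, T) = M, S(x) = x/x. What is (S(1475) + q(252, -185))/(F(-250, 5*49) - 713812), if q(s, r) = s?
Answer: -253/714062 ≈ -0.00035431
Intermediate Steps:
S(x) = 1
(S(1475) + q(252, -185))/(F(-250, 5*49) - 713812) = (1 + 252)/(-250 - 713812) = 253/(-714062) = 253*(-1/714062) = -253/714062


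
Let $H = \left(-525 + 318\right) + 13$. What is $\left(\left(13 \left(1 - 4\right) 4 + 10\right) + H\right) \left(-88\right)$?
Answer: $29920$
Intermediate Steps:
$H = -194$ ($H = -207 + 13 = -194$)
$\left(\left(13 \left(1 - 4\right) 4 + 10\right) + H\right) \left(-88\right) = \left(\left(13 \left(1 - 4\right) 4 + 10\right) - 194\right) \left(-88\right) = \left(\left(13 \left(\left(-3\right) 4\right) + 10\right) - 194\right) \left(-88\right) = \left(\left(13 \left(-12\right) + 10\right) - 194\right) \left(-88\right) = \left(\left(-156 + 10\right) - 194\right) \left(-88\right) = \left(-146 - 194\right) \left(-88\right) = \left(-340\right) \left(-88\right) = 29920$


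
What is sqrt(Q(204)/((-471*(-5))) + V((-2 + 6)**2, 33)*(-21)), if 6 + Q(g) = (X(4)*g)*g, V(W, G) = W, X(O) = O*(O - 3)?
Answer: I*sqrt(163495090)/785 ≈ 16.289*I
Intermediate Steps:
X(O) = O*(-3 + O)
Q(g) = -6 + 4*g**2 (Q(g) = -6 + ((4*(-3 + 4))*g)*g = -6 + ((4*1)*g)*g = -6 + (4*g)*g = -6 + 4*g**2)
sqrt(Q(204)/((-471*(-5))) + V((-2 + 6)**2, 33)*(-21)) = sqrt((-6 + 4*204**2)/((-471*(-5))) + (-2 + 6)**2*(-21)) = sqrt((-6 + 4*41616)/2355 + 4**2*(-21)) = sqrt((-6 + 166464)*(1/2355) + 16*(-21)) = sqrt(166458*(1/2355) - 336) = sqrt(55486/785 - 336) = sqrt(-208274/785) = I*sqrt(163495090)/785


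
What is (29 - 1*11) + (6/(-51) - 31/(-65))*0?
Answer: 18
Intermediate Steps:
(29 - 1*11) + (6/(-51) - 31/(-65))*0 = (29 - 11) + (6*(-1/51) - 31*(-1/65))*0 = 18 + (-2/17 + 31/65)*0 = 18 + (397/1105)*0 = 18 + 0 = 18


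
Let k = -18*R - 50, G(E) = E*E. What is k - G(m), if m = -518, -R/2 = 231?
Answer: -260058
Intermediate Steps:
R = -462 (R = -2*231 = -462)
G(E) = E²
k = 8266 (k = -18*(-462) - 50 = 8316 - 50 = 8266)
k - G(m) = 8266 - 1*(-518)² = 8266 - 1*268324 = 8266 - 268324 = -260058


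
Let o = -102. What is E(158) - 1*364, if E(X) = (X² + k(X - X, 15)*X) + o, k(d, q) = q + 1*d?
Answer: 26868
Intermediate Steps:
k(d, q) = d + q (k(d, q) = q + d = d + q)
E(X) = -102 + X² + 15*X (E(X) = (X² + ((X - X) + 15)*X) - 102 = (X² + (0 + 15)*X) - 102 = (X² + 15*X) - 102 = -102 + X² + 15*X)
E(158) - 1*364 = (-102 + 158² + 15*158) - 1*364 = (-102 + 24964 + 2370) - 364 = 27232 - 364 = 26868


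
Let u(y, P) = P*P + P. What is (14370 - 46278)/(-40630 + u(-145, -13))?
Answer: 15954/20237 ≈ 0.78836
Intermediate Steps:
u(y, P) = P + P**2 (u(y, P) = P**2 + P = P + P**2)
(14370 - 46278)/(-40630 + u(-145, -13)) = (14370 - 46278)/(-40630 - 13*(1 - 13)) = -31908/(-40630 - 13*(-12)) = -31908/(-40630 + 156) = -31908/(-40474) = -31908*(-1/40474) = 15954/20237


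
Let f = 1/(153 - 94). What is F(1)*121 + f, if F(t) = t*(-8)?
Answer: -57111/59 ≈ -967.98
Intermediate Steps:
F(t) = -8*t
f = 1/59 ≈ 0.016949
F(1)*121 + f = -8*1*121 + 1/59 = -8*121 + 1/59 = -968 + 1/59 = -57111/59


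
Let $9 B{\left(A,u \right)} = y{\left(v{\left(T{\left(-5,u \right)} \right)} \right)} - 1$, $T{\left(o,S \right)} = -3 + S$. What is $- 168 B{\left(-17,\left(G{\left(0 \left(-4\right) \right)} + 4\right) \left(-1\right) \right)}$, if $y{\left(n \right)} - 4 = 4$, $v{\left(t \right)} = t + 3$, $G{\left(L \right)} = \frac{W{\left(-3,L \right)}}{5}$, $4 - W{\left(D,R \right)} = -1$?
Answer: $- \frac{392}{3} \approx -130.67$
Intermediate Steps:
$W{\left(D,R \right)} = 5$ ($W{\left(D,R \right)} = 4 - -1 = 4 + 1 = 5$)
$G{\left(L \right)} = 1$ ($G{\left(L \right)} = \frac{5}{5} = 5 \cdot \frac{1}{5} = 1$)
$v{\left(t \right)} = 3 + t$
$y{\left(n \right)} = 8$ ($y{\left(n \right)} = 4 + 4 = 8$)
$B{\left(A,u \right)} = \frac{7}{9}$ ($B{\left(A,u \right)} = \frac{8 - 1}{9} = \frac{1}{9} \cdot 7 = \frac{7}{9}$)
$- 168 B{\left(-17,\left(G{\left(0 \left(-4\right) \right)} + 4\right) \left(-1\right) \right)} = \left(-168\right) \frac{7}{9} = - \frac{392}{3}$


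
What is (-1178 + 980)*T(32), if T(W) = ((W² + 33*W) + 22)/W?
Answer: -104049/8 ≈ -13006.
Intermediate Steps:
T(W) = (22 + W² + 33*W)/W
(-1178 + 980)*T(32) = (-1178 + 980)*(33 + 32 + 22/32) = -198*(33 + 32 + 22*(1/32)) = -198*(33 + 32 + 11/16) = -198*1051/16 = -104049/8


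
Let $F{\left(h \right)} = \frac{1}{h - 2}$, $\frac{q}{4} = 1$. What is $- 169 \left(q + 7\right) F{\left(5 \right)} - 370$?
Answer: $- \frac{2969}{3} \approx -989.67$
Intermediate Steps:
$q = 4$ ($q = 4 \cdot 1 = 4$)
$F{\left(h \right)} = \frac{1}{-2 + h}$
$- 169 \left(q + 7\right) F{\left(5 \right)} - 370 = - 169 \frac{4 + 7}{-2 + 5} - 370 = - 169 \cdot \frac{11}{3} - 370 = - 169 \cdot 11 \cdot \frac{1}{3} - 370 = \left(-169\right) \frac{11}{3} - 370 = - \frac{1859}{3} - 370 = - \frac{2969}{3}$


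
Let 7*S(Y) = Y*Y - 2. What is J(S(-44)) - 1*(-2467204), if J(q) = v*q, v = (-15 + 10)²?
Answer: 17318778/7 ≈ 2.4741e+6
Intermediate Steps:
v = 25 (v = (-5)² = 25)
S(Y) = -2/7 + Y²/7 (S(Y) = (Y*Y - 2)/7 = (Y² - 2)/7 = (-2 + Y²)/7 = -2/7 + Y²/7)
J(q) = 25*q
J(S(-44)) - 1*(-2467204) = 25*(-2/7 + (⅐)*(-44)²) - 1*(-2467204) = 25*(-2/7 + (⅐)*1936) + 2467204 = 25*(-2/7 + 1936/7) + 2467204 = 25*(1934/7) + 2467204 = 48350/7 + 2467204 = 17318778/7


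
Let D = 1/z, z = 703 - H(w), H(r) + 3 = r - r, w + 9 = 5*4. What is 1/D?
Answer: 706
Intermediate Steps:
w = 11 (w = -9 + 5*4 = -9 + 20 = 11)
H(r) = -3 (H(r) = -3 + (r - r) = -3 + 0 = -3)
z = 706 (z = 703 - 1*(-3) = 703 + 3 = 706)
D = 1/706 ≈ 0.0014164
1/D = 1/(1/706) = 706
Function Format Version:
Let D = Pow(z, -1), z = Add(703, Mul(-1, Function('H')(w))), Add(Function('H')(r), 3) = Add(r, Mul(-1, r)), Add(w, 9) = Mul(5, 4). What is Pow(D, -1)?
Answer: 706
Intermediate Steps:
w = 11 (w = Add(-9, Mul(5, 4)) = Add(-9, 20) = 11)
Function('H')(r) = -3 (Function('H')(r) = Add(-3, Add(r, Mul(-1, r))) = Add(-3, 0) = -3)
z = 706 (z = Add(703, Mul(-1, -3)) = Add(703, 3) = 706)
D = Rational(1, 706) (D = Pow(706, -1) = Rational(1, 706) ≈ 0.0014164)
Pow(D, -1) = Pow(Rational(1, 706), -1) = 706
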